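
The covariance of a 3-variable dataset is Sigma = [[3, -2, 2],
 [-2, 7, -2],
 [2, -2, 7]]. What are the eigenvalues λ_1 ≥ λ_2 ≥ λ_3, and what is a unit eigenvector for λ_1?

Step 1 — characteristic polynomial p(λ) = det(λI - Sigma) = λ³ - tr·λ² + c_1·λ - det, where tr = trace, c_1 = sum of the principal 2×2 minors, det = det(Sigma):
  tr = 3 + 7 + 7 = 17,
  c_1 = (3·7 - (-2)²) + (3·7 - (2)²) + (7·7 - (-2)²) = 17 + 17 + 45 = 79,
  det = 3·(7·7 - (-2)²) - (-2)·((-2)·7 - (-2)·(2)) + (2)·((-2)·(-2) - 7·(2)) = 3·(45) - (-2)·(-10) + (2)·(-10) = 95.
  So p(λ) = λ³ - 17λ² + 79λ - 95.
Step 2 — look for an integer root (rational root theorem: any rational root is an integer divisor of 95). Testing λ = 5:
  p(5) = 125 - 425 + 395 - 95 = 0  ✓
  Dividing out (λ - 5): p(λ) = (λ - 5)(λ² - 12λ + 19).
Step 3 — remaining eigenvalues from the quadratic λ² - 12λ + 19 = 0:
  Δ = 12² - 4·19 = 144 - 76 = 68,  λ = (12 ± √68)/2 = (12 ± 8.2462)/2 ≈ 10.1231 or 1.8769.
  Sorted: λ_1 = 10.1231,  λ_2 = 5,  λ_3 = 1.8769  (check: sum = 17 = tr ✓).

Step 4 — unit eigenvector for λ_1 ≈ 10.1231: v spans the null space of (Sigma - λ_1 I), whose rows are
  r_1 = (-7.1231, -2, 2),  r_2 = (-2, -3.1231, -2),  r_3 = (2, -2, -3.1231).
  v is orthogonal to every row, so take v ∝ r_1 × r_2 = ((-2)·(-2) - (2)·(-3.1231), (2)·(-2) - (-7.1231)·(-2), (-7.1231)·(-3.1231) - (-2)·(-2)) ≈ (10.2462, -18.2462, 18.2462).
  Let u = (10.2462, -18.2462, 18.2462).
  ||u|| = √((10.2462)² + (-18.2462)² + (18.2462)²) = √(770.8333) ≈ 27.7639,  v_1 = u/||u|| ≈ (0.369, -0.6572, 0.6572) (||v_1|| = 1).

λ_1 = 10.1231,  λ_2 = 5,  λ_3 = 1.8769;  v_1 ≈ (0.369, -0.6572, 0.6572)


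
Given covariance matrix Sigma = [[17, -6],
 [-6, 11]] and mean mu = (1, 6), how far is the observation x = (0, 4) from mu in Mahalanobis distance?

Step 1 — centre the observation: (x - mu) = (-1, -2).

Step 2 — invert Sigma. det(Sigma) = 17·11 - (-6)² = 151.
  Sigma^{-1} = (1/det) · [[d, -b], [-b, a]] = [[0.0728, 0.0397],
 [0.0397, 0.1126]].

Step 3 — form the quadratic (x - mu)^T · Sigma^{-1} · (x - mu):
  Sigma^{-1} · (x - mu) = (-0.1523, -0.2649).
  (x - mu)^T · [Sigma^{-1} · (x - mu)] = (-1)·(-0.1523) + (-2)·(-0.2649) = 0.6821.

Step 4 — take square root: d = √(0.6821) ≈ 0.8259.

d(x, mu) = √(0.6821) ≈ 0.8259


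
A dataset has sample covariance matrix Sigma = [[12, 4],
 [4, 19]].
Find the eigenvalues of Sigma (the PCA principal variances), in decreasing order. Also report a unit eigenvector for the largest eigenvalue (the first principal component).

Step 1 — characteristic polynomial of 2×2 Sigma:
  det(Sigma - λI) = λ² - trace · λ + det = 0.
  trace = 12 + 19 = 31, det = 12·19 - (4)² = 212.
Step 2 — discriminant:
  Δ = trace² - 4·det = 961 - 848 = 113.
Step 3 — eigenvalues:
  λ = (trace ± √Δ)/2 = (31 ± 10.6301)/2,
  λ_1 = 20.8151,  λ_2 = 10.1849.

Step 4 — unit eigenvector for λ_1: solve (Sigma - λ_1 I)v = 0. First row:
  (12 - 20.8151)·v_x + (4)·v_y = 0, i.e. (-8.8151)·v_x + (4)·v_y = 0,
  so v ∝ (b, λ_1 - a) = (4, 8.8151) = u.
  ||u|| = √((4)² + (8.8151)²) = √(93.7055) ≈ 9.6802,
  v_1 = u/||u|| ≈ (0.4132, 0.9106) (||v_1|| = 1).

λ_1 = 20.8151,  λ_2 = 10.1849;  v_1 ≈ (0.4132, 0.9106)


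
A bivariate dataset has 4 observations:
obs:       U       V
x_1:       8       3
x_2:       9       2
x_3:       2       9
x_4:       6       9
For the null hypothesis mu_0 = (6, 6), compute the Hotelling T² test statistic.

Step 1 — sample mean vector:
  mean(U) = (8 + 9 + 2 + 6) / 4 = 25/4 = 6.25
  mean(V) = (3 + 2 + 9 + 9) / 4 = 23/4 = 5.75
  x̄ = (6.25, 5.75),  deviation x̄ - mu_0 = (6.25, 5.75) - (6, 6) = (0.25, -0.25).

Step 2 — sample covariance matrix, S[i,j] = (1/(n-1)) · Σ_k (x_{k,i} - mean_i) · (x_{k,j} - mean_j), divisor n-1 = 3:
  S[U,U] = ((1.75)·(1.75) + (2.75)·(2.75) + (-4.25)·(-4.25) + (-0.25)·(-0.25)) / 3 = 28.75/3 = 9.5833
  S[U,V] = ((1.75)·(-2.75) + (2.75)·(-3.75) + (-4.25)·(3.25) + (-0.25)·(3.25)) / 3 = -29.75/3 = -9.9167
  S[V,V] = ((-2.75)·(-2.75) + (-3.75)·(-3.75) + (3.25)·(3.25) + (3.25)·(3.25)) / 3 = 42.75/3 = 14.25
  S = [[9.5833, -9.9167],
 [-9.9167, 14.25]].

Step 3 — invert S. det(S) = 9.5833·14.25 - (-9.9167)² = 38.2222.
  S^{-1} = (1/det) · [[d, -b], [-b, a]] = [[0.3728, 0.2594],
 [0.2594, 0.2507]].

Step 4 — quadratic form (x̄ - mu_0)^T · S^{-1} · (x̄ - mu_0):
  S^{-1} · (x̄ - mu_0) = (0.0283, 0.0022),
  (x̄ - mu_0)^T · [...] = (0.25)·(0.0283) + (-0.25)·(0.0022) = 0.0065.

Step 5 — scale by n: T² = 4 · 0.0065 = 0.0262.

T² ≈ 0.0262


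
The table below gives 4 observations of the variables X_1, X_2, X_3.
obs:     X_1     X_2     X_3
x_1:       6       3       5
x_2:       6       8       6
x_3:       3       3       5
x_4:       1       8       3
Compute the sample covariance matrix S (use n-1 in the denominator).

Step 1 — column means:
  mean(X_1) = (6 + 6 + 3 + 1) / 4 = 16/4 = 4
  mean(X_2) = (3 + 8 + 3 + 8) / 4 = 22/4 = 5.5
  mean(X_3) = (5 + 6 + 5 + 3) / 4 = 19/4 = 4.75

Step 2 — sample covariance S[i,j] = (1/(n-1)) · Σ_k (x_{k,i} - mean_i) · (x_{k,j} - mean_j), with n-1 = 3.
  S[X_1,X_1] = ((2)·(2) + (2)·(2) + (-1)·(-1) + (-3)·(-3)) / 3 = 18/3 = 6
  S[X_1,X_2] = ((2)·(-2.5) + (2)·(2.5) + (-1)·(-2.5) + (-3)·(2.5)) / 3 = -5/3 = -1.6667
  S[X_1,X_3] = ((2)·(0.25) + (2)·(1.25) + (-1)·(0.25) + (-3)·(-1.75)) / 3 = 8/3 = 2.6667
  S[X_2,X_2] = ((-2.5)·(-2.5) + (2.5)·(2.5) + (-2.5)·(-2.5) + (2.5)·(2.5)) / 3 = 25/3 = 8.3333
  S[X_2,X_3] = ((-2.5)·(0.25) + (2.5)·(1.25) + (-2.5)·(0.25) + (2.5)·(-1.75)) / 3 = -2.5/3 = -0.8333
  S[X_3,X_3] = ((0.25)·(0.25) + (1.25)·(1.25) + (0.25)·(0.25) + (-1.75)·(-1.75)) / 3 = 4.75/3 = 1.5833

S is symmetric (S[j,i] = S[i,j]). Assembling:

S = [[6, -1.6667, 2.6667],
 [-1.6667, 8.3333, -0.8333],
 [2.6667, -0.8333, 1.5833]]


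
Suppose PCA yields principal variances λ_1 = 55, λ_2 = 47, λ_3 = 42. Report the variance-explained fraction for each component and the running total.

Step 1 — total variance = trace(Sigma) = Σ λ_i = 55 + 47 + 42 = 144.

Step 2 — fraction explained by component i = λ_i / Σ λ:
  PC1: 55/144 = 0.3819
  PC2: 47/144 = 0.3264
  PC3: 42/144 = 0.2917

Step 3 — cumulative fraction after k components = (λ_1 + ... + λ_k) / Σ λ:
  k = 1: 55/144 = 0.3819
  k = 2: (55 + 47)/144 = 102/144 = 0.7083
  k = 3: (55 + 47 + 42)/144 = 144/144 = 1

Summary (fraction, with percent):

explained: PC1 0.3819 (38.19%), PC2 0.3264 (32.64%), PC3 0.2917 (29.17%);  cumulative: 0.3819, 0.7083, 1


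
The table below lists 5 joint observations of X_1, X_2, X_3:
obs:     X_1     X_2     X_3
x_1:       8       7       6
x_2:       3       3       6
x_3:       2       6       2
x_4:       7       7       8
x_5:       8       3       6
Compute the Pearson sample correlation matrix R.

Step 1 — column means:
  mean(X_1) = (8 + 3 + 2 + 7 + 8) / 5 = 28/5 = 5.6
  mean(X_2) = (7 + 3 + 6 + 7 + 3) / 5 = 26/5 = 5.2
  mean(X_3) = (6 + 6 + 2 + 8 + 6) / 5 = 28/5 = 5.6

Step 2 — sample variances and covariances s[i,j] = (1/(n-1)) · Σ_k (x_{k,i} - mean_i) · (x_{k,j} - mean_j), with n-1 = 4:
  s[X_1,X_1] = ((2.4)·(2.4) + (-2.6)·(-2.6) + (-3.6)·(-3.6) + (1.4)·(1.4) + (2.4)·(2.4)) / 4 = 33.2/4 = 8.3
  s[X_1,X_2] = ((2.4)·(1.8) + (-2.6)·(-2.2) + (-3.6)·(0.8) + (1.4)·(1.8) + (2.4)·(-2.2)) / 4 = 4.4/4 = 1.1
  s[X_1,X_3] = ((2.4)·(0.4) + (-2.6)·(0.4) + (-3.6)·(-3.6) + (1.4)·(2.4) + (2.4)·(0.4)) / 4 = 17.2/4 = 4.3
  s[X_2,X_2] = ((1.8)·(1.8) + (-2.2)·(-2.2) + (0.8)·(0.8) + (1.8)·(1.8) + (-2.2)·(-2.2)) / 4 = 16.8/4 = 4.2
  s[X_2,X_3] = ((1.8)·(0.4) + (-2.2)·(0.4) + (0.8)·(-3.6) + (1.8)·(2.4) + (-2.2)·(0.4)) / 4 = 0.4/4 = 0.1
  s[X_3,X_3] = ((0.4)·(0.4) + (0.4)·(0.4) + (-3.6)·(-3.6) + (2.4)·(2.4) + (0.4)·(0.4)) / 4 = 19.2/4 = 4.8
  Sample standard deviations s_i = √(s[i,i]):
  s(X_1) = √(8.3) = 2.881
  s(X_2) = √(4.2) = 2.0494
  s(X_3) = √(4.8) = 2.1909

Step 3 — r_{ij} = s_{ij} / (s_i · s_j):
  r[X_1,X_1] = 1 (diagonal).
  r[X_1,X_2] = 1.1 / (2.881 · 2.0494) = 1.1 / 5.9042 = 0.1863
  r[X_1,X_3] = 4.3 / (2.881 · 2.1909) = 4.3 / 6.3119 = 0.6813
  r[X_2,X_2] = 1 (diagonal).
  r[X_2,X_3] = 0.1 / (2.0494 · 2.1909) = 0.1 / 4.49 = 0.0223
  r[X_3,X_3] = 1 (diagonal).

R is symmetric with unit diagonal. Assembling:

R = [[1, 0.1863, 0.6813],
 [0.1863, 1, 0.0223],
 [0.6813, 0.0223, 1]]


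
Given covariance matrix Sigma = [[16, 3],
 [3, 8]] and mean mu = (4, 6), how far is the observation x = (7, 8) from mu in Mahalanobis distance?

Step 1 — centre the observation: (x - mu) = (3, 2).

Step 2 — invert Sigma. det(Sigma) = 16·8 - (3)² = 119.
  Sigma^{-1} = (1/det) · [[d, -b], [-b, a]] = [[0.0672, -0.0252],
 [-0.0252, 0.1345]].

Step 3 — form the quadratic (x - mu)^T · Sigma^{-1} · (x - mu):
  Sigma^{-1} · (x - mu) = (0.1513, 0.1933).
  (x - mu)^T · [Sigma^{-1} · (x - mu)] = (3)·(0.1513) + (2)·(0.1933) = 0.8403.

Step 4 — take square root: d = √(0.8403) ≈ 0.9167.

d(x, mu) = √(0.8403) ≈ 0.9167


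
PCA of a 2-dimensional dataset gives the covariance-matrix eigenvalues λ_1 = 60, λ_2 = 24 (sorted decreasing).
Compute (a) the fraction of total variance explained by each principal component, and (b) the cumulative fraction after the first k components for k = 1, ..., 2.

Step 1 — total variance = trace(Sigma) = Σ λ_i = 60 + 24 = 84.

Step 2 — fraction explained by component i = λ_i / Σ λ:
  PC1: 60/84 = 0.7143
  PC2: 24/84 = 0.2857

Step 3 — cumulative fraction after k components = (λ_1 + ... + λ_k) / Σ λ:
  k = 1: 60/84 = 0.7143
  k = 2: (60 + 24)/84 = 84/84 = 1

Summary (fraction, with percent):

explained: PC1 0.7143 (71.43%), PC2 0.2857 (28.57%);  cumulative: 0.7143, 1


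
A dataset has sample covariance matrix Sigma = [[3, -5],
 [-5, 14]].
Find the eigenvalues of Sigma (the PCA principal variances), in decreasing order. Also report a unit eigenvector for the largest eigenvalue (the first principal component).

Step 1 — characteristic polynomial of 2×2 Sigma:
  det(Sigma - λI) = λ² - trace · λ + det = 0.
  trace = 3 + 14 = 17, det = 3·14 - (-5)² = 17.
Step 2 — discriminant:
  Δ = trace² - 4·det = 289 - 68 = 221.
Step 3 — eigenvalues:
  λ = (trace ± √Δ)/2 = (17 ± 14.8661)/2,
  λ_1 = 15.933,  λ_2 = 1.067.

Step 4 — unit eigenvector for λ_1: solve (Sigma - λ_1 I)v = 0. First row:
  (3 - 15.933)·v_x + (-5)·v_y = 0, i.e. (-12.933)·v_x + (-5)·v_y = 0,
  so v ∝ (b, λ_1 - a) = (-5, 12.933); multiply by -1 so the first entry is positive: u = (5, -12.933).
  ||u|| = √((5)² + (-12.933)²) = √(192.2634) ≈ 13.8659,
  v_1 = u/||u|| ≈ (0.3606, -0.9327) (||v_1|| = 1).

λ_1 = 15.933,  λ_2 = 1.067;  v_1 ≈ (0.3606, -0.9327)


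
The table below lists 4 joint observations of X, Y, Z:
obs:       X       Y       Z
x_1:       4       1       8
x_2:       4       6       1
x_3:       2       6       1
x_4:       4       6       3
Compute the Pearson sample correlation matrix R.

Step 1 — column means:
  mean(X) = (4 + 4 + 2 + 4) / 4 = 14/4 = 3.5
  mean(Y) = (1 + 6 + 6 + 6) / 4 = 19/4 = 4.75
  mean(Z) = (8 + 1 + 1 + 3) / 4 = 13/4 = 3.25

Step 2 — sample variances and covariances s[i,j] = (1/(n-1)) · Σ_k (x_{k,i} - mean_i) · (x_{k,j} - mean_j), with n-1 = 3:
  s[X,X] = ((0.5)·(0.5) + (0.5)·(0.5) + (-1.5)·(-1.5) + (0.5)·(0.5)) / 3 = 3/3 = 1
  s[X,Y] = ((0.5)·(-3.75) + (0.5)·(1.25) + (-1.5)·(1.25) + (0.5)·(1.25)) / 3 = -2.5/3 = -0.8333
  s[X,Z] = ((0.5)·(4.75) + (0.5)·(-2.25) + (-1.5)·(-2.25) + (0.5)·(-0.25)) / 3 = 4.5/3 = 1.5
  s[Y,Y] = ((-3.75)·(-3.75) + (1.25)·(1.25) + (1.25)·(1.25) + (1.25)·(1.25)) / 3 = 18.75/3 = 6.25
  s[Y,Z] = ((-3.75)·(4.75) + (1.25)·(-2.25) + (1.25)·(-2.25) + (1.25)·(-0.25)) / 3 = -23.75/3 = -7.9167
  s[Z,Z] = ((4.75)·(4.75) + (-2.25)·(-2.25) + (-2.25)·(-2.25) + (-0.25)·(-0.25)) / 3 = 32.75/3 = 10.9167
  Sample standard deviations s_i = √(s[i,i]):
  s(X) = √(1) = 1
  s(Y) = √(6.25) = 2.5
  s(Z) = √(10.9167) = 3.304

Step 3 — r_{ij} = s_{ij} / (s_i · s_j):
  r[X,X] = 1 (diagonal).
  r[X,Y] = -0.8333 / (1 · 2.5) = -0.8333 / 2.5 = -0.3333
  r[X,Z] = 1.5 / (1 · 3.304) = 1.5 / 3.304 = 0.454
  r[Y,Y] = 1 (diagonal).
  r[Y,Z] = -7.9167 / (2.5 · 3.304) = -7.9167 / 8.2601 = -0.9584
  r[Z,Z] = 1 (diagonal).

R is symmetric with unit diagonal. Assembling:

R = [[1, -0.3333, 0.454],
 [-0.3333, 1, -0.9584],
 [0.454, -0.9584, 1]]


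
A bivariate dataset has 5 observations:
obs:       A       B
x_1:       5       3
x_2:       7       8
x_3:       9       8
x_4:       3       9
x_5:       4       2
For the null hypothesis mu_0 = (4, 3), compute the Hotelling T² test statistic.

Step 1 — sample mean vector:
  mean(A) = (5 + 7 + 9 + 3 + 4) / 5 = 28/5 = 5.6
  mean(B) = (3 + 8 + 8 + 9 + 2) / 5 = 30/5 = 6
  x̄ = (5.6, 6),  deviation x̄ - mu_0 = (5.6, 6) - (4, 3) = (1.6, 3).

Step 2 — sample covariance matrix, S[i,j] = (1/(n-1)) · Σ_k (x_{k,i} - mean_i) · (x_{k,j} - mean_j), divisor n-1 = 4:
  S[A,A] = ((-0.6)·(-0.6) + (1.4)·(1.4) + (3.4)·(3.4) + (-2.6)·(-2.6) + (-1.6)·(-1.6)) / 4 = 23.2/4 = 5.8
  S[A,B] = ((-0.6)·(-3) + (1.4)·(2) + (3.4)·(2) + (-2.6)·(3) + (-1.6)·(-4)) / 4 = 10/4 = 2.5
  S[B,B] = ((-3)·(-3) + (2)·(2) + (2)·(2) + (3)·(3) + (-4)·(-4)) / 4 = 42/4 = 10.5
  S = [[5.8, 2.5],
 [2.5, 10.5]].

Step 3 — invert S. det(S) = 5.8·10.5 - (2.5)² = 54.65.
  S^{-1} = (1/det) · [[d, -b], [-b, a]] = [[0.1921, -0.0457],
 [-0.0457, 0.1061]].

Step 4 — quadratic form (x̄ - mu_0)^T · S^{-1} · (x̄ - mu_0):
  S^{-1} · (x̄ - mu_0) = (0.1702, 0.2452),
  (x̄ - mu_0)^T · [...] = (1.6)·(0.1702) + (3)·(0.2452) = 1.0079.

Step 5 — scale by n: T² = 5 · 1.0079 = 5.0393.

T² ≈ 5.0393


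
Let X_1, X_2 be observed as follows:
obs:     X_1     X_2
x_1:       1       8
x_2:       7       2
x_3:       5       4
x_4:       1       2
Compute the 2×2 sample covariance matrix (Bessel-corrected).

Step 1 — column means:
  mean(X_1) = (1 + 7 + 5 + 1) / 4 = 14/4 = 3.5
  mean(X_2) = (8 + 2 + 4 + 2) / 4 = 16/4 = 4

Step 2 — sample covariance S[i,j] = (1/(n-1)) · Σ_k (x_{k,i} - mean_i) · (x_{k,j} - mean_j), with n-1 = 3.
  S[X_1,X_1] = ((-2.5)·(-2.5) + (3.5)·(3.5) + (1.5)·(1.5) + (-2.5)·(-2.5)) / 3 = 27/3 = 9
  S[X_1,X_2] = ((-2.5)·(4) + (3.5)·(-2) + (1.5)·(0) + (-2.5)·(-2)) / 3 = -12/3 = -4
  S[X_2,X_2] = ((4)·(4) + (-2)·(-2) + (0)·(0) + (-2)·(-2)) / 3 = 24/3 = 8

S is symmetric (S[j,i] = S[i,j]). Assembling:

S = [[9, -4],
 [-4, 8]]


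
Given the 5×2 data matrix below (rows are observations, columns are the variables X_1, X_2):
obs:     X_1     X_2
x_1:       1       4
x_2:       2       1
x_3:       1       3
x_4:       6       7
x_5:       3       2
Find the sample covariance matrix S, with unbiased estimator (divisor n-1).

Step 1 — column means:
  mean(X_1) = (1 + 2 + 1 + 6 + 3) / 5 = 13/5 = 2.6
  mean(X_2) = (4 + 1 + 3 + 7 + 2) / 5 = 17/5 = 3.4

Step 2 — sample covariance S[i,j] = (1/(n-1)) · Σ_k (x_{k,i} - mean_i) · (x_{k,j} - mean_j), with n-1 = 4.
  S[X_1,X_1] = ((-1.6)·(-1.6) + (-0.6)·(-0.6) + (-1.6)·(-1.6) + (3.4)·(3.4) + (0.4)·(0.4)) / 4 = 17.2/4 = 4.3
  S[X_1,X_2] = ((-1.6)·(0.6) + (-0.6)·(-2.4) + (-1.6)·(-0.4) + (3.4)·(3.6) + (0.4)·(-1.4)) / 4 = 12.8/4 = 3.2
  S[X_2,X_2] = ((0.6)·(0.6) + (-2.4)·(-2.4) + (-0.4)·(-0.4) + (3.6)·(3.6) + (-1.4)·(-1.4)) / 4 = 21.2/4 = 5.3

S is symmetric (S[j,i] = S[i,j]). Assembling:

S = [[4.3, 3.2],
 [3.2, 5.3]]


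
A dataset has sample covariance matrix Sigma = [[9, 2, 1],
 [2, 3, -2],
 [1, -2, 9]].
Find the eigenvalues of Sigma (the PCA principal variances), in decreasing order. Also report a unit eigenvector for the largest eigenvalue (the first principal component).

Step 1 — characteristic polynomial p(λ) = det(λI - Sigma) = λ³ - tr·λ² + c_1·λ - det, where tr = trace, c_1 = sum of the principal 2×2 minors, det = det(Sigma):
  tr = 9 + 3 + 9 = 21,
  c_1 = (9·3 - (2)²) + (9·9 - (1)²) + (3·9 - (-2)²) = 23 + 80 + 23 = 126,
  det = 9·(3·9 - (-2)²) - (2)·((2)·9 - (-2)·(1)) + (1)·((2)·(-2) - 3·(1)) = 9·(23) - (2)·(20) + (1)·(-7) = 160.
  So p(λ) = λ³ - 21λ² + 126λ - 160.
Step 2 — look for an integer root (rational root theorem: any rational root is an integer divisor of 160). Testing λ = 10:
  p(10) = 1000 - 2100 + 1260 - 160 = 0  ✓
  Dividing out (λ - 10): p(λ) = (λ - 10)(λ² - 11λ + 16).
Step 3 — remaining eigenvalues from the quadratic λ² - 11λ + 16 = 0:
  Δ = 11² - 4·16 = 121 - 64 = 57,  λ = (11 ± √57)/2 = (11 ± 7.5498)/2 ≈ 9.2749 or 1.7251.
  Sorted: λ_1 = 10,  λ_2 = 9.2749,  λ_3 = 1.7251  (check: sum = 21 = tr ✓).

Step 4 — unit eigenvector for λ_1 = 10: v spans the null space of (Sigma - λ_1 I), whose rows are
  r_1 = (-1, 2, 1),  r_2 = (2, -7, -2),  r_3 = (1, -2, -1).
  v is orthogonal to every row, so take v ∝ r_1 × r_2 = ((2)·(-2) - (1)·(-7), (1)·(2) - (-1)·(-2), (-1)·(-7) - (2)·(2)) = (3, 0, 3).
  Rescale (divide by 3): u = (1, 0, 1).
  ||u|| = √((1)² + (0)² + (1)²) = √(2) ≈ 1.4142,  v_1 = u/||u|| ≈ (0.7071, 0, 0.7071) (||v_1|| = 1).

λ_1 = 10,  λ_2 = 9.2749,  λ_3 = 1.7251;  v_1 ≈ (0.7071, 0, 0.7071)


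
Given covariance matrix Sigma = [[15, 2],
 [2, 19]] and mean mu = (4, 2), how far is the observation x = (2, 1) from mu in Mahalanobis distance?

Step 1 — centre the observation: (x - mu) = (-2, -1).

Step 2 — invert Sigma. det(Sigma) = 15·19 - (2)² = 281.
  Sigma^{-1} = (1/det) · [[d, -b], [-b, a]] = [[0.0676, -0.0071],
 [-0.0071, 0.0534]].

Step 3 — form the quadratic (x - mu)^T · Sigma^{-1} · (x - mu):
  Sigma^{-1} · (x - mu) = (-0.1281, -0.0391).
  (x - mu)^T · [Sigma^{-1} · (x - mu)] = (-2)·(-0.1281) + (-1)·(-0.0391) = 0.2954.

Step 4 — take square root: d = √(0.2954) ≈ 0.5435.

d(x, mu) = √(0.2954) ≈ 0.5435


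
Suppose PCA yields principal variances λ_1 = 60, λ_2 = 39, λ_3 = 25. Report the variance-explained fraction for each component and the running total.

Step 1 — total variance = trace(Sigma) = Σ λ_i = 60 + 39 + 25 = 124.

Step 2 — fraction explained by component i = λ_i / Σ λ:
  PC1: 60/124 = 0.4839
  PC2: 39/124 = 0.3145
  PC3: 25/124 = 0.2016

Step 3 — cumulative fraction after k components = (λ_1 + ... + λ_k) / Σ λ:
  k = 1: 60/124 = 0.4839
  k = 2: (60 + 39)/124 = 99/124 = 0.7984
  k = 3: (60 + 39 + 25)/124 = 124/124 = 1

Summary (fraction, with percent):

explained: PC1 0.4839 (48.39%), PC2 0.3145 (31.45%), PC3 0.2016 (20.16%);  cumulative: 0.4839, 0.7984, 1


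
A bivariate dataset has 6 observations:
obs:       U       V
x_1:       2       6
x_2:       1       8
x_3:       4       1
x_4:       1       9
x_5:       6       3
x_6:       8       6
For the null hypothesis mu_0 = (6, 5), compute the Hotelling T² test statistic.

Step 1 — sample mean vector:
  mean(U) = (2 + 1 + 4 + 1 + 6 + 8) / 6 = 22/6 = 3.6667
  mean(V) = (6 + 8 + 1 + 9 + 3 + 6) / 6 = 33/6 = 5.5
  x̄ = (3.6667, 5.5),  deviation x̄ - mu_0 = (3.6667, 5.5) - (6, 5) = (-2.3333, 0.5).

Step 2 — sample covariance matrix, S[i,j] = (1/(n-1)) · Σ_k (x_{k,i} - mean_i) · (x_{k,j} - mean_j), divisor n-1 = 5:
  S[U,U] = ((-1.6667)·(-1.6667) + (-2.6667)·(-2.6667) + (0.3333)·(0.3333) + (-2.6667)·(-2.6667) + (2.3333)·(2.3333) + (4.3333)·(4.3333)) / 5 = 41.3333/5 = 8.2667
  S[U,V] = ((-1.6667)·(0.5) + (-2.6667)·(2.5) + (0.3333)·(-4.5) + (-2.6667)·(3.5) + (2.3333)·(-2.5) + (4.3333)·(0.5)) / 5 = -22/5 = -4.4
  S[V,V] = ((0.5)·(0.5) + (2.5)·(2.5) + (-4.5)·(-4.5) + (3.5)·(3.5) + (-2.5)·(-2.5) + (0.5)·(0.5)) / 5 = 45.5/5 = 9.1
  S = [[8.2667, -4.4],
 [-4.4, 9.1]].

Step 3 — invert S. det(S) = 8.2667·9.1 - (-4.4)² = 55.8667.
  S^{-1} = (1/det) · [[d, -b], [-b, a]] = [[0.1629, 0.0788],
 [0.0788, 0.148]].

Step 4 — quadratic form (x̄ - mu_0)^T · S^{-1} · (x̄ - mu_0):
  S^{-1} · (x̄ - mu_0) = (-0.3407, -0.1098),
  (x̄ - mu_0)^T · [...] = (-2.3333)·(-0.3407) + (0.5)·(-0.1098) = 0.7401.

Step 5 — scale by n: T² = 6 · 0.7401 = 4.4403.

T² ≈ 4.4403


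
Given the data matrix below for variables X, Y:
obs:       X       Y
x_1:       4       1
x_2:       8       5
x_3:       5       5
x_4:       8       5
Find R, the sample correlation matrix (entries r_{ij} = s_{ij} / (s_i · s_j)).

Step 1 — column means:
  mean(X) = (4 + 8 + 5 + 8) / 4 = 25/4 = 6.25
  mean(Y) = (1 + 5 + 5 + 5) / 4 = 16/4 = 4

Step 2 — sample variances and covariances s[i,j] = (1/(n-1)) · Σ_k (x_{k,i} - mean_i) · (x_{k,j} - mean_j), with n-1 = 3:
  s[X,X] = ((-2.25)·(-2.25) + (1.75)·(1.75) + (-1.25)·(-1.25) + (1.75)·(1.75)) / 3 = 12.75/3 = 4.25
  s[X,Y] = ((-2.25)·(-3) + (1.75)·(1) + (-1.25)·(1) + (1.75)·(1)) / 3 = 9/3 = 3
  s[Y,Y] = ((-3)·(-3) + (1)·(1) + (1)·(1) + (1)·(1)) / 3 = 12/3 = 4
  Sample standard deviations s_i = √(s[i,i]):
  s(X) = √(4.25) = 2.0616
  s(Y) = √(4) = 2

Step 3 — r_{ij} = s_{ij} / (s_i · s_j):
  r[X,X] = 1 (diagonal).
  r[X,Y] = 3 / (2.0616 · 2) = 3 / 4.1231 = 0.7276
  r[Y,Y] = 1 (diagonal).

R is symmetric with unit diagonal. Assembling:

R = [[1, 0.7276],
 [0.7276, 1]]


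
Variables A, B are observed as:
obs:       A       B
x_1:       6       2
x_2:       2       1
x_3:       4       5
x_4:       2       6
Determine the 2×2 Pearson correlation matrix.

Step 1 — column means:
  mean(A) = (6 + 2 + 4 + 2) / 4 = 14/4 = 3.5
  mean(B) = (2 + 1 + 5 + 6) / 4 = 14/4 = 3.5

Step 2 — sample variances and covariances s[i,j] = (1/(n-1)) · Σ_k (x_{k,i} - mean_i) · (x_{k,j} - mean_j), with n-1 = 3:
  s[A,A] = ((2.5)·(2.5) + (-1.5)·(-1.5) + (0.5)·(0.5) + (-1.5)·(-1.5)) / 3 = 11/3 = 3.6667
  s[A,B] = ((2.5)·(-1.5) + (-1.5)·(-2.5) + (0.5)·(1.5) + (-1.5)·(2.5)) / 3 = -3/3 = -1
  s[B,B] = ((-1.5)·(-1.5) + (-2.5)·(-2.5) + (1.5)·(1.5) + (2.5)·(2.5)) / 3 = 17/3 = 5.6667
  Sample standard deviations s_i = √(s[i,i]):
  s(A) = √(3.6667) = 1.9149
  s(B) = √(5.6667) = 2.3805

Step 3 — r_{ij} = s_{ij} / (s_i · s_j):
  r[A,A] = 1 (diagonal).
  r[A,B] = -1 / (1.9149 · 2.3805) = -1 / 4.5583 = -0.2194
  r[B,B] = 1 (diagonal).

R is symmetric with unit diagonal. Assembling:

R = [[1, -0.2194],
 [-0.2194, 1]]


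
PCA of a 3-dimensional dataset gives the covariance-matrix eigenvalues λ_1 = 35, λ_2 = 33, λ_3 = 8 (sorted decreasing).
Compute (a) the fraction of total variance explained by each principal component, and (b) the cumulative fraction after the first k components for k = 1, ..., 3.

Step 1 — total variance = trace(Sigma) = Σ λ_i = 35 + 33 + 8 = 76.

Step 2 — fraction explained by component i = λ_i / Σ λ:
  PC1: 35/76 = 0.4605
  PC2: 33/76 = 0.4342
  PC3: 8/76 = 0.1053

Step 3 — cumulative fraction after k components = (λ_1 + ... + λ_k) / Σ λ:
  k = 1: 35/76 = 0.4605
  k = 2: (35 + 33)/76 = 68/76 = 0.8947
  k = 3: (35 + 33 + 8)/76 = 76/76 = 1

Summary (fraction, with percent):

explained: PC1 0.4605 (46.05%), PC2 0.4342 (43.42%), PC3 0.1053 (10.53%);  cumulative: 0.4605, 0.8947, 1


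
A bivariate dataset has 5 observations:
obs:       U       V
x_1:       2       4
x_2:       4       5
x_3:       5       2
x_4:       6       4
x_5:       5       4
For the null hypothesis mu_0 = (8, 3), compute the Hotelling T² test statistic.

Step 1 — sample mean vector:
  mean(U) = (2 + 4 + 5 + 6 + 5) / 5 = 22/5 = 4.4
  mean(V) = (4 + 5 + 2 + 4 + 4) / 5 = 19/5 = 3.8
  x̄ = (4.4, 3.8),  deviation x̄ - mu_0 = (4.4, 3.8) - (8, 3) = (-3.6, 0.8).

Step 2 — sample covariance matrix, S[i,j] = (1/(n-1)) · Σ_k (x_{k,i} - mean_i) · (x_{k,j} - mean_j), divisor n-1 = 4:
  S[U,U] = ((-2.4)·(-2.4) + (-0.4)·(-0.4) + (0.6)·(0.6) + (1.6)·(1.6) + (0.6)·(0.6)) / 4 = 9.2/4 = 2.3
  S[U,V] = ((-2.4)·(0.2) + (-0.4)·(1.2) + (0.6)·(-1.8) + (1.6)·(0.2) + (0.6)·(0.2)) / 4 = -1.6/4 = -0.4
  S[V,V] = ((0.2)·(0.2) + (1.2)·(1.2) + (-1.8)·(-1.8) + (0.2)·(0.2) + (0.2)·(0.2)) / 4 = 4.8/4 = 1.2
  S = [[2.3, -0.4],
 [-0.4, 1.2]].

Step 3 — invert S. det(S) = 2.3·1.2 - (-0.4)² = 2.6.
  S^{-1} = (1/det) · [[d, -b], [-b, a]] = [[0.4615, 0.1538],
 [0.1538, 0.8846]].

Step 4 — quadratic form (x̄ - mu_0)^T · S^{-1} · (x̄ - mu_0):
  S^{-1} · (x̄ - mu_0) = (-1.5385, 0.1538),
  (x̄ - mu_0)^T · [...] = (-3.6)·(-1.5385) + (0.8)·(0.1538) = 5.6615.

Step 5 — scale by n: T² = 5 · 5.6615 = 28.3077.

T² ≈ 28.3077


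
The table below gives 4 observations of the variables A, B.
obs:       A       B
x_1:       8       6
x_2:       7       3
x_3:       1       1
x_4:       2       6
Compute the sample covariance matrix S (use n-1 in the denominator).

Step 1 — column means:
  mean(A) = (8 + 7 + 1 + 2) / 4 = 18/4 = 4.5
  mean(B) = (6 + 3 + 1 + 6) / 4 = 16/4 = 4

Step 2 — sample covariance S[i,j] = (1/(n-1)) · Σ_k (x_{k,i} - mean_i) · (x_{k,j} - mean_j), with n-1 = 3.
  S[A,A] = ((3.5)·(3.5) + (2.5)·(2.5) + (-3.5)·(-3.5) + (-2.5)·(-2.5)) / 3 = 37/3 = 12.3333
  S[A,B] = ((3.5)·(2) + (2.5)·(-1) + (-3.5)·(-3) + (-2.5)·(2)) / 3 = 10/3 = 3.3333
  S[B,B] = ((2)·(2) + (-1)·(-1) + (-3)·(-3) + (2)·(2)) / 3 = 18/3 = 6

S is symmetric (S[j,i] = S[i,j]). Assembling:

S = [[12.3333, 3.3333],
 [3.3333, 6]]


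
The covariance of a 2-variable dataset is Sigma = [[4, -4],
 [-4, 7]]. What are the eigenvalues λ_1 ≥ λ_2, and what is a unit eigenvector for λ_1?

Step 1 — characteristic polynomial of 2×2 Sigma:
  det(Sigma - λI) = λ² - trace · λ + det = 0.
  trace = 4 + 7 = 11, det = 4·7 - (-4)² = 12.
Step 2 — discriminant:
  Δ = trace² - 4·det = 121 - 48 = 73.
Step 3 — eigenvalues:
  λ = (trace ± √Δ)/2 = (11 ± 8.544)/2,
  λ_1 = 9.772,  λ_2 = 1.228.

Step 4 — unit eigenvector for λ_1: solve (Sigma - λ_1 I)v = 0. First row:
  (4 - 9.772)·v_x + (-4)·v_y = 0, i.e. (-5.772)·v_x + (-4)·v_y = 0,
  so v ∝ (b, λ_1 - a) = (-4, 5.772); multiply by -1 so the first entry is positive: u = (4, -5.772).
  ||u|| = √((4)² + (-5.772)²) = √(49.316) ≈ 7.0225,
  v_1 = u/||u|| ≈ (0.5696, -0.8219) (||v_1|| = 1).

λ_1 = 9.772,  λ_2 = 1.228;  v_1 ≈ (0.5696, -0.8219)


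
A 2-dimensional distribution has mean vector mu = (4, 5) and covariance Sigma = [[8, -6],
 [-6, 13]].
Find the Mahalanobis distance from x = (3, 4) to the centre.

Step 1 — centre the observation: (x - mu) = (-1, -1).

Step 2 — invert Sigma. det(Sigma) = 8·13 - (-6)² = 68.
  Sigma^{-1} = (1/det) · [[d, -b], [-b, a]] = [[0.1912, 0.0882],
 [0.0882, 0.1176]].

Step 3 — form the quadratic (x - mu)^T · Sigma^{-1} · (x - mu):
  Sigma^{-1} · (x - mu) = (-0.2794, -0.2059).
  (x - mu)^T · [Sigma^{-1} · (x - mu)] = (-1)·(-0.2794) + (-1)·(-0.2059) = 0.4853.

Step 4 — take square root: d = √(0.4853) ≈ 0.6966.

d(x, mu) = √(0.4853) ≈ 0.6966


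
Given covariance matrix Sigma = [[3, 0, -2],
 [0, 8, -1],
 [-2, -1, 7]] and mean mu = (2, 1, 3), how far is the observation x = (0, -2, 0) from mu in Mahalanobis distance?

Step 1 — centre the observation: (x - mu) = (-2, -3, -3).

Step 2 — invert Sigma (cofactor / det for 3×3, or solve directly):
  Sigma^{-1} = [[0.4135, 0.015, 0.1203],
 [0.015, 0.1278, 0.0226],
 [0.1203, 0.0226, 0.1805]].

Step 3 — form the quadratic (x - mu)^T · Sigma^{-1} · (x - mu):
  Sigma^{-1} · (x - mu) = (-1.2331, -0.4812, -0.8496).
  (x - mu)^T · [Sigma^{-1} · (x - mu)] = (-2)·(-1.2331) + (-3)·(-0.4812) + (-3)·(-0.8496) = 6.4586.

Step 4 — take square root: d = √(6.4586) ≈ 2.5414.

d(x, mu) = √(6.4586) ≈ 2.5414


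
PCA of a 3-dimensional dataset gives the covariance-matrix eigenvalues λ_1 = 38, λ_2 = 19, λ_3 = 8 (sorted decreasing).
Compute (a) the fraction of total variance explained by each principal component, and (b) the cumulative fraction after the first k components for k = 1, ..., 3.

Step 1 — total variance = trace(Sigma) = Σ λ_i = 38 + 19 + 8 = 65.

Step 2 — fraction explained by component i = λ_i / Σ λ:
  PC1: 38/65 = 0.5846
  PC2: 19/65 = 0.2923
  PC3: 8/65 = 0.1231

Step 3 — cumulative fraction after k components = (λ_1 + ... + λ_k) / Σ λ:
  k = 1: 38/65 = 0.5846
  k = 2: (38 + 19)/65 = 57/65 = 0.8769
  k = 3: (38 + 19 + 8)/65 = 65/65 = 1

Summary (fraction, with percent):

explained: PC1 0.5846 (58.46%), PC2 0.2923 (29.23%), PC3 0.1231 (12.31%);  cumulative: 0.5846, 0.8769, 1


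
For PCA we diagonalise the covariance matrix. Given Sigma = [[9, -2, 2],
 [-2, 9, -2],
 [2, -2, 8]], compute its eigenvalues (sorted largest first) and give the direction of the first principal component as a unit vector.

Step 1 — characteristic polynomial p(λ) = det(λI - Sigma) = λ³ - tr·λ² + c_1·λ - det, where tr = trace, c_1 = sum of the principal 2×2 minors, det = det(Sigma):
  tr = 9 + 9 + 8 = 26,
  c_1 = (9·9 - (-2)²) + (9·8 - (2)²) + (9·8 - (-2)²) = 77 + 68 + 68 = 213,
  det = 9·(9·8 - (-2)²) - (-2)·((-2)·8 - (-2)·(2)) + (2)·((-2)·(-2) - 9·(2)) = 9·(68) - (-2)·(-12) + (2)·(-14) = 560.
  So p(λ) = λ³ - 26λ² + 213λ - 560.
Step 2 — look for an integer root (rational root theorem: any rational root is an integer divisor of 560). Testing λ = 7:
  p(7) = 343 - 1274 + 1491 - 560 = 0  ✓
  Dividing out (λ - 7): p(λ) = (λ - 7)(λ² - 19λ + 80).
Step 3 — remaining eigenvalues from the quadratic λ² - 19λ + 80 = 0:
  Δ = 19² - 4·80 = 361 - 320 = 41,  λ = (19 ± √41)/2 = (19 ± 6.4031)/2 ≈ 12.7016 or 6.2984.
  Sorted: λ_1 = 12.7016,  λ_2 = 7,  λ_3 = 6.2984  (check: sum = 26 = tr ✓).

Step 4 — unit eigenvector for λ_1 ≈ 12.7016: v spans the null space of (Sigma - λ_1 I), whose rows are
  r_1 = (-3.7016, -2, 2),  r_2 = (-2, -3.7016, -2),  r_3 = (2, -2, -4.7016).
  v is orthogonal to every row, so take v ∝ r_1 × r_2 = ((-2)·(-2) - (2)·(-3.7016), (2)·(-2) - (-3.7016)·(-2), (-3.7016)·(-3.7016) - (-2)·(-2)) ≈ (11.4031, -11.4031, 9.7016).
  Let u = (11.4031, -11.4031, 9.7016).
  ||u|| = √((11.4031)² + (-11.4031)² + (9.7016)²) = √(354.1828) ≈ 18.8197,  v_1 = u/||u|| ≈ (0.6059, -0.6059, 0.5155) (||v_1|| = 1).

λ_1 = 12.7016,  λ_2 = 7,  λ_3 = 6.2984;  v_1 ≈ (0.6059, -0.6059, 0.5155)


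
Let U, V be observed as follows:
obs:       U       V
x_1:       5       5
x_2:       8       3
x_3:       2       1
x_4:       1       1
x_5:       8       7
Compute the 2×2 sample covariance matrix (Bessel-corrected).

Step 1 — column means:
  mean(U) = (5 + 8 + 2 + 1 + 8) / 5 = 24/5 = 4.8
  mean(V) = (5 + 3 + 1 + 1 + 7) / 5 = 17/5 = 3.4

Step 2 — sample covariance S[i,j] = (1/(n-1)) · Σ_k (x_{k,i} - mean_i) · (x_{k,j} - mean_j), with n-1 = 4.
  S[U,U] = ((0.2)·(0.2) + (3.2)·(3.2) + (-2.8)·(-2.8) + (-3.8)·(-3.8) + (3.2)·(3.2)) / 4 = 42.8/4 = 10.7
  S[U,V] = ((0.2)·(1.6) + (3.2)·(-0.4) + (-2.8)·(-2.4) + (-3.8)·(-2.4) + (3.2)·(3.6)) / 4 = 26.4/4 = 6.6
  S[V,V] = ((1.6)·(1.6) + (-0.4)·(-0.4) + (-2.4)·(-2.4) + (-2.4)·(-2.4) + (3.6)·(3.6)) / 4 = 27.2/4 = 6.8

S is symmetric (S[j,i] = S[i,j]). Assembling:

S = [[10.7, 6.6],
 [6.6, 6.8]]


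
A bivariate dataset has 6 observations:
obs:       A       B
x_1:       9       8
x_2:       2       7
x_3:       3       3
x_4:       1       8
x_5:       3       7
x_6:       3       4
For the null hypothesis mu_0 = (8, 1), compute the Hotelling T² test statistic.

Step 1 — sample mean vector:
  mean(A) = (9 + 2 + 3 + 1 + 3 + 3) / 6 = 21/6 = 3.5
  mean(B) = (8 + 7 + 3 + 8 + 7 + 4) / 6 = 37/6 = 6.1667
  x̄ = (3.5, 6.1667),  deviation x̄ - mu_0 = (3.5, 6.1667) - (8, 1) = (-4.5, 5.1667).

Step 2 — sample covariance matrix, S[i,j] = (1/(n-1)) · Σ_k (x_{k,i} - mean_i) · (x_{k,j} - mean_j), divisor n-1 = 5:
  S[A,A] = ((5.5)·(5.5) + (-1.5)·(-1.5) + (-0.5)·(-0.5) + (-2.5)·(-2.5) + (-0.5)·(-0.5) + (-0.5)·(-0.5)) / 5 = 39.5/5 = 7.9
  S[A,B] = ((5.5)·(1.8333) + (-1.5)·(0.8333) + (-0.5)·(-3.1667) + (-2.5)·(1.8333) + (-0.5)·(0.8333) + (-0.5)·(-2.1667)) / 5 = 6.5/5 = 1.3
  S[B,B] = ((1.8333)·(1.8333) + (0.8333)·(0.8333) + (-3.1667)·(-3.1667) + (1.8333)·(1.8333) + (0.8333)·(0.8333) + (-2.1667)·(-2.1667)) / 5 = 22.8333/5 = 4.5667
  S = [[7.9, 1.3],
 [1.3, 4.5667]].

Step 3 — invert S. det(S) = 7.9·4.5667 - (1.3)² = 34.3867.
  S^{-1} = (1/det) · [[d, -b], [-b, a]] = [[0.1328, -0.0378],
 [-0.0378, 0.2297]].

Step 4 — quadratic form (x̄ - mu_0)^T · S^{-1} · (x̄ - mu_0):
  S^{-1} · (x̄ - mu_0) = (-0.7929, 1.3571),
  (x̄ - mu_0)^T · [...] = (-4.5)·(-0.7929) + (5.1667)·(1.3571) = 10.58.

Step 5 — scale by n: T² = 6 · 10.58 = 63.48.

T² ≈ 63.48


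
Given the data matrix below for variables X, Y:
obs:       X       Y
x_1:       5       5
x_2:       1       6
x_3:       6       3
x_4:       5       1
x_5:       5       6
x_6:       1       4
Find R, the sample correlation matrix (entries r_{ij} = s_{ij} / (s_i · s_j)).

Step 1 — column means:
  mean(X) = (5 + 1 + 6 + 5 + 5 + 1) / 6 = 23/6 = 3.8333
  mean(Y) = (5 + 6 + 3 + 1 + 6 + 4) / 6 = 25/6 = 4.1667

Step 2 — sample variances and covariances s[i,j] = (1/(n-1)) · Σ_k (x_{k,i} - mean_i) · (x_{k,j} - mean_j), with n-1 = 5:
  s[X,X] = ((1.1667)·(1.1667) + (-2.8333)·(-2.8333) + (2.1667)·(2.1667) + (1.1667)·(1.1667) + (1.1667)·(1.1667) + (-2.8333)·(-2.8333)) / 5 = 24.8333/5 = 4.9667
  s[X,Y] = ((1.1667)·(0.8333) + (-2.8333)·(1.8333) + (2.1667)·(-1.1667) + (1.1667)·(-3.1667) + (1.1667)·(1.8333) + (-2.8333)·(-0.1667)) / 5 = -7.8333/5 = -1.5667
  s[Y,Y] = ((0.8333)·(0.8333) + (1.8333)·(1.8333) + (-1.1667)·(-1.1667) + (-3.1667)·(-3.1667) + (1.8333)·(1.8333) + (-0.1667)·(-0.1667)) / 5 = 18.8333/5 = 3.7667
  Sample standard deviations s_i = √(s[i,i]):
  s(X) = √(4.9667) = 2.2286
  s(Y) = √(3.7667) = 1.9408

Step 3 — r_{ij} = s_{ij} / (s_i · s_j):
  r[X,X] = 1 (diagonal).
  r[X,Y] = -1.5667 / (2.2286 · 1.9408) = -1.5667 / 4.3252 = -0.3622
  r[Y,Y] = 1 (diagonal).

R is symmetric with unit diagonal. Assembling:

R = [[1, -0.3622],
 [-0.3622, 1]]


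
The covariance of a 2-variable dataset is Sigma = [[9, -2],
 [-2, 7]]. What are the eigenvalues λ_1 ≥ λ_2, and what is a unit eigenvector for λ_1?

Step 1 — characteristic polynomial of 2×2 Sigma:
  det(Sigma - λI) = λ² - trace · λ + det = 0.
  trace = 9 + 7 = 16, det = 9·7 - (-2)² = 59.
Step 2 — discriminant:
  Δ = trace² - 4·det = 256 - 236 = 20.
Step 3 — eigenvalues:
  λ = (trace ± √Δ)/2 = (16 ± 4.4721)/2,
  λ_1 = 10.2361,  λ_2 = 5.7639.

Step 4 — unit eigenvector for λ_1: solve (Sigma - λ_1 I)v = 0. First row:
  (9 - 10.2361)·v_x + (-2)·v_y = 0, i.e. (-1.2361)·v_x + (-2)·v_y = 0,
  so v ∝ (b, λ_1 - a) = (-2, 1.2361); multiply by -1 so the first entry is positive: u = (2, -1.2361).
  ||u|| = √((2)² + (-1.2361)²) = √(5.5279) ≈ 2.3511,
  v_1 = u/||u|| ≈ (0.8507, -0.5257) (||v_1|| = 1).

λ_1 = 10.2361,  λ_2 = 5.7639;  v_1 ≈ (0.8507, -0.5257)


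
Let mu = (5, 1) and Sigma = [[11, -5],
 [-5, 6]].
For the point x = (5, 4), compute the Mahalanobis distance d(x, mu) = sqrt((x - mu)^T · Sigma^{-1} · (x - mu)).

Step 1 — centre the observation: (x - mu) = (0, 3).

Step 2 — invert Sigma. det(Sigma) = 11·6 - (-5)² = 41.
  Sigma^{-1} = (1/det) · [[d, -b], [-b, a]] = [[0.1463, 0.122],
 [0.122, 0.2683]].

Step 3 — form the quadratic (x - mu)^T · Sigma^{-1} · (x - mu):
  Sigma^{-1} · (x - mu) = (0.3659, 0.8049).
  (x - mu)^T · [Sigma^{-1} · (x - mu)] = (0)·(0.3659) + (3)·(0.8049) = 2.4146.

Step 4 — take square root: d = √(2.4146) ≈ 1.5539.

d(x, mu) = √(2.4146) ≈ 1.5539


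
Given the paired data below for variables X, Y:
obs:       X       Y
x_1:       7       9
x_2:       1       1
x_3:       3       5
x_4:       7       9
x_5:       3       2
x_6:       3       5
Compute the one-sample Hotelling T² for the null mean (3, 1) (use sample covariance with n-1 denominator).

Step 1 — sample mean vector:
  mean(X) = (7 + 1 + 3 + 7 + 3 + 3) / 6 = 24/6 = 4
  mean(Y) = (9 + 1 + 5 + 9 + 2 + 5) / 6 = 31/6 = 5.1667
  x̄ = (4, 5.1667),  deviation x̄ - mu_0 = (4, 5.1667) - (3, 1) = (1, 4.1667).

Step 2 — sample covariance matrix, S[i,j] = (1/(n-1)) · Σ_k (x_{k,i} - mean_i) · (x_{k,j} - mean_j), divisor n-1 = 5:
  S[X,X] = ((3)·(3) + (-3)·(-3) + (-1)·(-1) + (3)·(3) + (-1)·(-1) + (-1)·(-1)) / 5 = 30/5 = 6
  S[X,Y] = ((3)·(3.8333) + (-3)·(-4.1667) + (-1)·(-0.1667) + (3)·(3.8333) + (-1)·(-3.1667) + (-1)·(-0.1667)) / 5 = 39/5 = 7.8
  S[Y,Y] = ((3.8333)·(3.8333) + (-4.1667)·(-4.1667) + (-0.1667)·(-0.1667) + (3.8333)·(3.8333) + (-3.1667)·(-3.1667) + (-0.1667)·(-0.1667)) / 5 = 56.8333/5 = 11.3667
  S = [[6, 7.8],
 [7.8, 11.3667]].

Step 3 — invert S. det(S) = 6·11.3667 - (7.8)² = 7.36.
  S^{-1} = (1/det) · [[d, -b], [-b, a]] = [[1.5444, -1.0598],
 [-1.0598, 0.8152]].

Step 4 — quadratic form (x̄ - mu_0)^T · S^{-1} · (x̄ - mu_0):
  S^{-1} · (x̄ - mu_0) = (-2.8714, 2.337),
  (x̄ - mu_0)^T · [...] = (1)·(-2.8714) + (4.1667)·(2.337) = 6.8659.

Step 5 — scale by n: T² = 6 · 6.8659 = 41.1957.

T² ≈ 41.1957


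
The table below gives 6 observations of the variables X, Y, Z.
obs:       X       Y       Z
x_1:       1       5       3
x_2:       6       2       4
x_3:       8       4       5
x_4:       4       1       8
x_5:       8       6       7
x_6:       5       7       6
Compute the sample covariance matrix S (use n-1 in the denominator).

Step 1 — column means:
  mean(X) = (1 + 6 + 8 + 4 + 8 + 5) / 6 = 32/6 = 5.3333
  mean(Y) = (5 + 2 + 4 + 1 + 6 + 7) / 6 = 25/6 = 4.1667
  mean(Z) = (3 + 4 + 5 + 8 + 7 + 6) / 6 = 33/6 = 5.5

Step 2 — sample covariance S[i,j] = (1/(n-1)) · Σ_k (x_{k,i} - mean_i) · (x_{k,j} - mean_j), with n-1 = 5.
  S[X,X] = ((-4.3333)·(-4.3333) + (0.6667)·(0.6667) + (2.6667)·(2.6667) + (-1.3333)·(-1.3333) + (2.6667)·(2.6667) + (-0.3333)·(-0.3333)) / 5 = 35.3333/5 = 7.0667
  S[X,Y] = ((-4.3333)·(0.8333) + (0.6667)·(-2.1667) + (2.6667)·(-0.1667) + (-1.3333)·(-3.1667) + (2.6667)·(1.8333) + (-0.3333)·(2.8333)) / 5 = 2.6667/5 = 0.5333
  S[X,Z] = ((-4.3333)·(-2.5) + (0.6667)·(-1.5) + (2.6667)·(-0.5) + (-1.3333)·(2.5) + (2.6667)·(1.5) + (-0.3333)·(0.5)) / 5 = 9/5 = 1.8
  S[Y,Y] = ((0.8333)·(0.8333) + (-2.1667)·(-2.1667) + (-0.1667)·(-0.1667) + (-3.1667)·(-3.1667) + (1.8333)·(1.8333) + (2.8333)·(2.8333)) / 5 = 26.8333/5 = 5.3667
  S[Y,Z] = ((0.8333)·(-2.5) + (-2.1667)·(-1.5) + (-0.1667)·(-0.5) + (-3.1667)·(2.5) + (1.8333)·(1.5) + (2.8333)·(0.5)) / 5 = -2.5/5 = -0.5
  S[Z,Z] = ((-2.5)·(-2.5) + (-1.5)·(-1.5) + (-0.5)·(-0.5) + (2.5)·(2.5) + (1.5)·(1.5) + (0.5)·(0.5)) / 5 = 17.5/5 = 3.5

S is symmetric (S[j,i] = S[i,j]). Assembling:

S = [[7.0667, 0.5333, 1.8],
 [0.5333, 5.3667, -0.5],
 [1.8, -0.5, 3.5]]


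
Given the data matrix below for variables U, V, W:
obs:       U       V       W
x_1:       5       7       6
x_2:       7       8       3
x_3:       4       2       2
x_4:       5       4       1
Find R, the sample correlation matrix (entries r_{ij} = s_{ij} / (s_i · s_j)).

Step 1 — column means:
  mean(U) = (5 + 7 + 4 + 5) / 4 = 21/4 = 5.25
  mean(V) = (7 + 8 + 2 + 4) / 4 = 21/4 = 5.25
  mean(W) = (6 + 3 + 2 + 1) / 4 = 12/4 = 3

Step 2 — sample variances and covariances s[i,j] = (1/(n-1)) · Σ_k (x_{k,i} - mean_i) · (x_{k,j} - mean_j), with n-1 = 3:
  s[U,U] = ((-0.25)·(-0.25) + (1.75)·(1.75) + (-1.25)·(-1.25) + (-0.25)·(-0.25)) / 3 = 4.75/3 = 1.5833
  s[U,V] = ((-0.25)·(1.75) + (1.75)·(2.75) + (-1.25)·(-3.25) + (-0.25)·(-1.25)) / 3 = 8.75/3 = 2.9167
  s[U,W] = ((-0.25)·(3) + (1.75)·(0) + (-1.25)·(-1) + (-0.25)·(-2)) / 3 = 1/3 = 0.3333
  s[V,V] = ((1.75)·(1.75) + (2.75)·(2.75) + (-3.25)·(-3.25) + (-1.25)·(-1.25)) / 3 = 22.75/3 = 7.5833
  s[V,W] = ((1.75)·(3) + (2.75)·(0) + (-3.25)·(-1) + (-1.25)·(-2)) / 3 = 11/3 = 3.6667
  s[W,W] = ((3)·(3) + (0)·(0) + (-1)·(-1) + (-2)·(-2)) / 3 = 14/3 = 4.6667
  Sample standard deviations s_i = √(s[i,i]):
  s(U) = √(1.5833) = 1.2583
  s(V) = √(7.5833) = 2.7538
  s(W) = √(4.6667) = 2.1602

Step 3 — r_{ij} = s_{ij} / (s_i · s_j):
  r[U,U] = 1 (diagonal).
  r[U,V] = 2.9167 / (1.2583 · 2.7538) = 2.9167 / 3.4651 = 0.8417
  r[U,W] = 0.3333 / (1.2583 · 2.1602) = 0.3333 / 2.7183 = 0.1226
  r[V,V] = 1 (diagonal).
  r[V,W] = 3.6667 / (2.7538 · 2.1602) = 3.6667 / 5.9489 = 0.6164
  r[W,W] = 1 (diagonal).

R is symmetric with unit diagonal. Assembling:

R = [[1, 0.8417, 0.1226],
 [0.8417, 1, 0.6164],
 [0.1226, 0.6164, 1]]


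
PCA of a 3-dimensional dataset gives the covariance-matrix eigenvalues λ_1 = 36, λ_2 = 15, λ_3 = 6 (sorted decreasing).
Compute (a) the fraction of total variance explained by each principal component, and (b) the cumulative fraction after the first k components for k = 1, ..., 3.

Step 1 — total variance = trace(Sigma) = Σ λ_i = 36 + 15 + 6 = 57.

Step 2 — fraction explained by component i = λ_i / Σ λ:
  PC1: 36/57 = 0.6316
  PC2: 15/57 = 0.2632
  PC3: 6/57 = 0.1053

Step 3 — cumulative fraction after k components = (λ_1 + ... + λ_k) / Σ λ:
  k = 1: 36/57 = 0.6316
  k = 2: (36 + 15)/57 = 51/57 = 0.8947
  k = 3: (36 + 15 + 6)/57 = 57/57 = 1

Summary (fraction, with percent):

explained: PC1 0.6316 (63.16%), PC2 0.2632 (26.32%), PC3 0.1053 (10.53%);  cumulative: 0.6316, 0.8947, 1
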